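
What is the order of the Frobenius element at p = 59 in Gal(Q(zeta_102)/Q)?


The Frobenius at p in Gal(Q(zeta_n)/Q) = (Z/nZ)* is the class of p, so its order is ord_102(59), the smallest k >= 1 with 59^k = 1 mod 102.
n = 102 = 2 * 3 * 17, phi(102) = 32; the order divides phi(n).
Divisors of 32: 1, 2, 4, 8, 16, 32
Repeated squaring mod 102: 59^1 = 59, 59^2 = 13, 59^4 = 67, 59^8 = 1, 59^16 = 1, 59^32 = 1
Test divisors in increasing order:
  k=1: 59^1 = 59 mod 102
  k=2: 59^2 = 13 mod 102
  k=4: 59^4 = 67 mod 102
  k=8: 59^8 = 1 mod 102  <- first divisor giving 1
Order = 8

8


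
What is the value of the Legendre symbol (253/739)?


p = 739 is prime, so compute (253/739) with the reciprocity algorithm (Jacobi-symbol steps: pull out 2s via (2/n), flip via reciprocity, reduce):
  reciprocity: (253/739) -> +(739/253)
  reduce: (233/253)
  reciprocity: (233/253) -> +(253/233)
  reduce: (20/233)
  pull out 2: (2/233) = +1  (since 233 mod 8 = 1)
  pull out 2: (2/233) = +1  (since 233 mod 8 = 1)
  reciprocity: (5/233) -> +(233/5)
  reduce: (3/5)
  reciprocity: (3/5) -> +(5/3)
  reduce: (2/3)
  pull out 2: (2/3) = -1  (since 3 mod 8 = 3)
  (1/3) = 1
Product of signs = -1
(253/739) = -1

-1


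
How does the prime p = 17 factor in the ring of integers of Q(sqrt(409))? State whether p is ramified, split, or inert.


K = Q(sqrt(409)). Since d mod 4 = 1, disc(K) = 409.
Check p | disc: 409 mod 17 = 1.
p does not divide disc. Compute Legendre symbol (d/p):
1^((17-1)/2) mod 17 = 1
(d/p) = 1, so p splits: (p) = P*P' with e=1, f=1, g=2.
Therefore p is split.

split


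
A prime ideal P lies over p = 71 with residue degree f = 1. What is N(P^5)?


N(P^a) = p^(a*f)
= 71^(5*1)
= 71^5
= 1804229351

1804229351


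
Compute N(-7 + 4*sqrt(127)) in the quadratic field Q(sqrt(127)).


N(a + b*sqrt(d)) = a^2 - d*b^2
= (-7)^2 - (127)*(4)^2
= 49 - 2032
= -1983

-1983


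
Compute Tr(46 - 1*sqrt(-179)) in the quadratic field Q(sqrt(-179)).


Tr(a + b*sqrt(d)) = (a + b*sqrt(d)) + (a - b*sqrt(d)) = 2a
= 2 * (46)
= 92

92


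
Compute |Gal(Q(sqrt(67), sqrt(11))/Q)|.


The 2 square roots of distinct primes are multiplicatively independent over Q,
so [K:Q] = 2^2 and Gal(K/Q) is isomorphic to (Z/2Z)^2.
|Gal| = 2^2 = 4

4


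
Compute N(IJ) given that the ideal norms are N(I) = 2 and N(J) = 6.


N(IJ) = N(I) * N(J)
= 2 * 6
= 12

12


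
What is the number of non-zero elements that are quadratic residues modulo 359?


For prime p, the number of non-zero quadratic residues is (p-1)/2.
= (359-1)/2
= 179

179


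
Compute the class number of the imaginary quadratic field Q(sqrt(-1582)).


K = Q(sqrt(-1582)). d mod 4 = 2, so D = disc(K) = 4d = -6328
h(K) equals the number of primitive reduced positive-definite forms (a, b, c) = a*x^2 + b*x*y + c*y^2 with b^2 - 4ac = D,
where reduced means |b| <= a <= c, with b >= 0 whenever |b| = a or a = c, and primitive means gcd(a, b, c) = 1.
Reduced forces 3a^2 <= |D| = 6328, so 1 <= a <= 45; b must have the parity of D, and c = (b^2 - D)/(4a) must be an integer >= a.
Enumerate a = 1..45, b in [-a, a]:
  a=1: (1, 0, 1582)  [1]
  a=2: (2, 0, 791)  [1]
  a=3..6: none
  a=7: (7, 0, 226)  [1]
  a=8..12: none
  a=13: (13, -4, 122), (13, 4, 122)  [2]
  a=14: (14, 0, 113)  [1]
  a=15..16: none
  a=17: (17, -8, 94), (17, 8, 94)  [2]
  a=18..25: none
  a=26: (26, -4, 61), (26, 4, 61)  [2]
  a=27..28: none
  a=29: (29, -20, 58), (29, 20, 58)  [2]
  a=30..33: none
  a=34: (34, -8, 47), (34, 8, 47)  [2]
  a=35..36: none
  a=37: (37, -6, 43), (37, 6, 43)  [2]
  a=38..45: none
Total reduced forms: 1 + 1 + 1 + 2 + 1 + 2 + 2 + 2 + 2 + 2 = 16
h = 16

16


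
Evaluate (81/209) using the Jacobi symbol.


Compute (81/209) via quadratic reciprocity:
  reciprocity: (81/209) -> +(209/81)
  reduce: (47/81)
  reciprocity: (47/81) -> +(81/47)
  reduce: (34/47)
  pull out 2: (2/47) = +1  (since 47 mod 8 = 7)
  reciprocity: (17/47) -> +(47/17)
  reduce: (13/17)
  reciprocity: (13/17) -> +(17/13)
  reduce: (4/13)
  pull out 2: (2/13) = -1  (since 13 mod 8 = 5)
  pull out 2: (2/13) = -1  (since 13 mod 8 = 5)
  (1/13) = 1
Product of signs = 1

1


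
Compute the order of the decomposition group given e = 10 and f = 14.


|D_P| = e * f
= 10 * 14
= 140

140


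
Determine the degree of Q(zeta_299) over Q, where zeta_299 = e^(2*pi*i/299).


The degree equals Euler's totient phi(299).
299 = 13 * 23
phi(299) = 264

264


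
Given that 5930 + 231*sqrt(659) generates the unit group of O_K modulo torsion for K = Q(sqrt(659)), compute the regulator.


epsilon = 5930 + 231*sqrt(659)
= 11859.9999
R = ln(11859.9999)
= 9.3809

9.3809


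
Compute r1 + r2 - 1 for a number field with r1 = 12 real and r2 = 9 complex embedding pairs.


By Dirichlet's unit theorem:
rank = r1 + r2 - 1
= 12 + 9 - 1
= 20

20


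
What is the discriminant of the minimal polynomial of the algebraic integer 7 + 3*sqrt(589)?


The element 7 + 3*sqrt(589) has minimal polynomial:
x^2 - 14*x - 5252
Discriminant = (-14)^2 - 4*(-5252)
= 196 + 21008
= 21204

21204


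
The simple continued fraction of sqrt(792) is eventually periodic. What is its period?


Run the CF algorithm for sqrt(792).
a_0 = floor(sqrt(792)) = 28; set m_0=0, q_0=1.
Recurrence: m' = q*a - m,  q' = (d - m'^2)/q,  a' = floor((a_0 + m')/q').
  step 1: m=28, q=8, a=7
  step 2: m=28, q=1, a=56
a_2 = 2*a_0 = 56, so the period closes here.
sqrt(792) = [28; 7, 56]
Period length = 2

2


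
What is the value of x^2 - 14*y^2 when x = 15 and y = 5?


x^2 - d*y^2
= 15^2 - 14*5^2
= 225 - 350
= -125

-125


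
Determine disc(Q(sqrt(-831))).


For K = Q(sqrt(d)) with d squarefree: disc(K) = d if d = 1 mod 4, and disc(K) = 4d if d = 2 or 3 mod 4.
Here d = -831, and d mod 4 = 1.
d = 1 mod 4 (O_K = Z[(1+sqrt(d))/2]), so disc(K) = d = -831

-831


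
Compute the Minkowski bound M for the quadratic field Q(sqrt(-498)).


d = -498, d mod 4 = 2, so disc(K) = 4d = -1992; |disc(K)| = 1992
Imaginary quadratic field, so n = 2, s = r2 = 1, r1 = 0
M = (n!/n^n) * (4/pi)^s * sqrt(|disc(K)|) = (2!/2^2) * (4/pi)^1 * sqrt(1992)
= 0.5 * 1.273240 * 44.631827
= 28.4135

28.4135


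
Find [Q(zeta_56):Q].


The degree equals Euler's totient phi(56).
56 = 2^3 * 7
phi(56) = 24

24


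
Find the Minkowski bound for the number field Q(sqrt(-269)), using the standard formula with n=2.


d = -269, d mod 4 = 3, so disc(K) = 4d = -1076; |disc(K)| = 1076
Imaginary quadratic field, so n = 2, s = r2 = 1, r1 = 0
M = (n!/n^n) * (4/pi)^s * sqrt(|disc(K)|) = (2!/2^2) * (4/pi)^1 * sqrt(1076)
= 0.5 * 1.273240 * 32.802439
= 20.8827

20.8827


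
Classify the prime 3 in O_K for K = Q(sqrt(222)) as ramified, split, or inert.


K = Q(sqrt(222)). Since d mod 4 = 2, disc(K) = 888.
Check p | disc: 888 mod 3 = 0.
p divides disc, so p ramifies: (p) = P^2 with e=2, f=1, g=1.
Therefore p is ramified.

ramified


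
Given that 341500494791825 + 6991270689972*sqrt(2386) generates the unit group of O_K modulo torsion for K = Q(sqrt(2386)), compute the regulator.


epsilon = 341500494791825 + 6991270689972*sqrt(2386)
= 6.8300e+14
R = ln(6.8300e+14)
= 34.1575

34.1575


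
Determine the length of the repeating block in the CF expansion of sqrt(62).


Run the CF algorithm for sqrt(62).
a_0 = floor(sqrt(62)) = 7; set m_0=0, q_0=1.
Recurrence: m' = q*a - m,  q' = (d - m'^2)/q,  a' = floor((a_0 + m')/q').
  step 1: m=7, q=13, a=1
  step 2: m=6, q=2, a=6
  step 3: m=6, q=13, a=1
  step 4: m=7, q=1, a=14
a_4 = 2*a_0 = 14, so the period closes here.
sqrt(62) = [7; 1, 6, 1, 14]
Period length = 4

4


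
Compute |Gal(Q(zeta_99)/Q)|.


|Gal(Q(zeta_99)/Q)| = phi(99)
= 60

60


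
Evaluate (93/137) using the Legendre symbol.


p = 137 is prime, so compute (93/137) with the reciprocity algorithm (Jacobi-symbol steps: pull out 2s via (2/n), flip via reciprocity, reduce):
  reciprocity: (93/137) -> +(137/93)
  reduce: (44/93)
  pull out 2: (2/93) = -1  (since 93 mod 8 = 5)
  pull out 2: (2/93) = -1  (since 93 mod 8 = 5)
  reciprocity: (11/93) -> +(93/11)
  reduce: (5/11)
  reciprocity: (5/11) -> +(11/5)
  reduce: (1/5)
  (1/5) = 1
Product of signs = 1
(93/137) = 1

1


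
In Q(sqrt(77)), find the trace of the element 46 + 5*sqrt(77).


Tr(a + b*sqrt(d)) = (a + b*sqrt(d)) + (a - b*sqrt(d)) = 2a
= 2 * (46)
= 92

92


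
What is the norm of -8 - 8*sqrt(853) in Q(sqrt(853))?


N(a + b*sqrt(d)) = a^2 - d*b^2
= (-8)^2 - (853)*(-8)^2
= 64 - 54592
= -54528

-54528


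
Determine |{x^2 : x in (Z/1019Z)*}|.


For prime p, the number of non-zero quadratic residues is (p-1)/2.
= (1019-1)/2
= 509

509


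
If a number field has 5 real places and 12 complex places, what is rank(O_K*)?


By Dirichlet's unit theorem:
rank = r1 + r2 - 1
= 5 + 12 - 1
= 16

16


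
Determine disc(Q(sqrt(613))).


For K = Q(sqrt(d)) with d squarefree: disc(K) = d if d = 1 mod 4, and disc(K) = 4d if d = 2 or 3 mod 4.
Here d = 613, and d mod 4 = 1.
d = 1 mod 4 (O_K = Z[(1+sqrt(d))/2]), so disc(K) = d = 613

613


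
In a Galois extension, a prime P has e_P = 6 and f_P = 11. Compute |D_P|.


|D_P| = e * f
= 6 * 11
= 66

66


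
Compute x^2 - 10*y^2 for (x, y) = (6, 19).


x^2 - d*y^2
= 6^2 - 10*19^2
= 36 - 3610
= -3574

-3574


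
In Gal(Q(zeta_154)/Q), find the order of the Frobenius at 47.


The Frobenius at p in Gal(Q(zeta_n)/Q) = (Z/nZ)* is the class of p, so its order is ord_154(47), the smallest k >= 1 with 47^k = 1 mod 154.
n = 154 = 2 * 7 * 11, phi(154) = 60; the order divides phi(n).
Divisors of 60: 1, 2, 3, 4, 5, 6, 10, 12, 15, 20, 30, 60
Repeated squaring mod 154: 47^1 = 47, 47^2 = 53, 47^4 = 37, 47^8 = 137, 47^16 = 135, 47^32 = 53
Test divisors in increasing order:
  k=1: 47^1 = 47 mod 154
  k=2: 47^2 = 53 mod 154
  k=3: 47^3 = 53 * 47 = 27 mod 154
  k=4: 47^4 = 37 mod 154
  k=5: 47^5 = 37 * 47 = 45 mod 154
  k=6: 47^6 = 37 * 53 = 113 mod 154
  k=10: 47^10 = 137 * 53 = 23 mod 154
  k=12: 47^12 = 137 * 37 = 141 mod 154
  k=15: 47^15 = 137 * 37 * 53 * 47 = 111 mod 154
  k=20: 47^20 = 135 * 37 = 67 mod 154
  k=30: 47^30 = 135 * 137 * 37 * 53 = 1 mod 154  <- first divisor giving 1
Order = 30

30


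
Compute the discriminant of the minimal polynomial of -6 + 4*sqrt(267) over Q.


The element -6 + 4*sqrt(267) has minimal polynomial:
x^2 + 12*x - 4236
Discriminant = (12)^2 - 4*(-4236)
= 144 + 16944
= 17088

17088


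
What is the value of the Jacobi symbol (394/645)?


Compute (394/645) via quadratic reciprocity:
  pull out 2: (2/645) = -1  (since 645 mod 8 = 5)
  reciprocity: (197/645) -> +(645/197)
  reduce: (54/197)
  pull out 2: (2/197) = -1  (since 197 mod 8 = 5)
  reciprocity: (27/197) -> +(197/27)
  reduce: (8/27)
  pull out 2: (2/27) = -1  (since 27 mod 8 = 3)
  pull out 2: (2/27) = -1  (since 27 mod 8 = 3)
  pull out 2: (2/27) = -1  (since 27 mod 8 = 3)
  (1/27) = 1
Product of signs = -1

-1


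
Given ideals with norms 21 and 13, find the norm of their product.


N(IJ) = N(I) * N(J)
= 21 * 13
= 273

273


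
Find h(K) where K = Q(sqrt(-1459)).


K = Q(sqrt(-1459)). d mod 4 = 1, so D = disc(K) = d = -1459
h(K) equals the number of primitive reduced positive-definite forms (a, b, c) = a*x^2 + b*x*y + c*y^2 with b^2 - 4ac = D,
where reduced means |b| <= a <= c, with b >= 0 whenever |b| = a or a = c, and primitive means gcd(a, b, c) = 1.
Reduced forces 3a^2 <= |D| = 1459, so 1 <= a <= 22; b must have the parity of D, and c = (b^2 - D)/(4a) must be an integer >= a.
Enumerate a = 1..22, b in [-a, a]:
  a=1: (1, 1, 365)  [1]
  a=2..4: none
  a=5: (5, -1, 73), (5, 1, 73)  [2]
  a=6: none
  a=7: (7, -5, 53), (7, 5, 53)  [2]
  a=8..10: none
  a=11: (11, -9, 35), (11, 9, 35)  [2]
  a=12: none
  a=13: (13, -7, 29), (13, 7, 29)  [2]
  a=14..18: none
  a=19: (19, -17, 23), (19, 17, 23)  [2]
  a=20..22: none
Total reduced forms: 1 + 2 + 2 + 2 + 2 + 2 = 11
h = 11

11


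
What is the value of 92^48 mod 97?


p = 97 is prime and the exponent is (p-1)/2 = 48, so by Euler's criterion 92^48 = (92/97) = +1 or -1 mod 97.
Compute by square-and-multiply:
  48 = 32 + 16 (binary 110000)
  Repeated squaring mod 97: 92^1 = 92, 92^2 = 25, 92^4 = 43, 92^8 = 6, 92^16 = 36, 92^32 = 35
  92^48 = 92^32 * 92^16 = 35 * 36 mod 97
    35 * 36 = 1260 = 96 mod 97
  92^48 = 96 mod 97
Result 96 = p - 1 = -1 mod 97: 92 is a quadratic non-residue mod 97. As a residue in [0, p-1] the value is 96.
92^48 mod 97 = 96

96


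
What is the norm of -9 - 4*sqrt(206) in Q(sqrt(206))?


N(a + b*sqrt(d)) = a^2 - d*b^2
= (-9)^2 - (206)*(-4)^2
= 81 - 3296
= -3215

-3215


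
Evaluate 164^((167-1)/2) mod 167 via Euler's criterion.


p = 167 is prime and the exponent is (p-1)/2 = 83, so by Euler's criterion 164^83 = (164/167) = +1 or -1 mod 167.
Compute by square-and-multiply:
  83 = 64 + 16 + 2 + 1 (binary 1010011)
  Repeated squaring mod 167: 164^1 = 164, 164^2 = 9, 164^4 = 81, 164^8 = 48, 164^16 = 133, 164^32 = 154, 164^64 = 2
  164^83 = 164^64 * 164^16 * 164^2 * 164^1 = 2 * 133 * 9 * 164 mod 167
    2 * 133 = 266 = 99 mod 167
    99 * 9 = 891 = 56 mod 167
    56 * 164 = 9184 = 166 mod 167
  164^83 = 166 mod 167
Result 166 = p - 1 = -1 mod 167: 164 is a quadratic non-residue mod 167. As a residue in [0, p-1] the value is 166.
164^83 mod 167 = 166

166


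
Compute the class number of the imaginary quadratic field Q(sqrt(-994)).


K = Q(sqrt(-994)). d mod 4 = 2, so D = disc(K) = 4d = -3976
h(K) equals the number of primitive reduced positive-definite forms (a, b, c) = a*x^2 + b*x*y + c*y^2 with b^2 - 4ac = D,
where reduced means |b| <= a <= c, with b >= 0 whenever |b| = a or a = c, and primitive means gcd(a, b, c) = 1.
Reduced forces 3a^2 <= |D| = 3976, so 1 <= a <= 36; b must have the parity of D, and c = (b^2 - D)/(4a) must be an integer >= a.
Enumerate a = 1..36, b in [-a, a]:
  a=1: (1, 0, 994)  [1]
  a=2: (2, 0, 497)  [1]
  a=3..4: none
  a=5: (5, -2, 199), (5, 2, 199)  [2]
  a=6: none
  a=7: (7, 0, 142)  [1]
  a=8..9: none
  a=10: (10, -8, 101), (10, 8, 101)  [2]
  a=11..13: none
  a=14: (14, 0, 71)  [1]
  a=15..16: none
  a=17: (17, -6, 59), (17, 6, 59)  [2]
  a=18..22: none
  a=23: (23, -16, 46), (23, 16, 46)  [2]
  a=24: none
  a=25: (25, -18, 43), (25, 18, 43)  [2]
  a=26..33: none
  a=34: (34, -28, 35), (34, 28, 35)  [2]
  a=35..36: none
Total reduced forms: 1 + 1 + 2 + 1 + 2 + 1 + 2 + 2 + 2 + 2 = 16
h = 16

16


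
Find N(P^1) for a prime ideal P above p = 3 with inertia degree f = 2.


N(P^a) = p^(a*f)
= 3^(1*2)
= 3^2
= 9

9


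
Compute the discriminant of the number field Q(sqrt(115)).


For K = Q(sqrt(d)) with d squarefree: disc(K) = d if d = 1 mod 4, and disc(K) = 4d if d = 2 or 3 mod 4.
Here d = 115, and d mod 4 = 3.
d = 3 mod 4, not 1 (O_K = Z[sqrt(d)]), so disc(K) = 4d = 4 * (115) = 460

460


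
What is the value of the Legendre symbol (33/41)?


p = 41 is prime, so compute (33/41) with the reciprocity algorithm (Jacobi-symbol steps: pull out 2s via (2/n), flip via reciprocity, reduce):
  reciprocity: (33/41) -> +(41/33)
  reduce: (8/33)
  pull out 2: (2/33) = +1  (since 33 mod 8 = 1)
  pull out 2: (2/33) = +1  (since 33 mod 8 = 1)
  pull out 2: (2/33) = +1  (since 33 mod 8 = 1)
  (1/33) = 1
Product of signs = 1
(33/41) = 1

1


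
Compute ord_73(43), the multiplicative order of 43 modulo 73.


We want ord_73(43), the smallest k >= 1 with 43^k = 1 mod 73.
n = 73 = 73, phi(73) = 72; the order divides phi(n).
Divisors of 72: 1, 2, 3, 4, 6, 8, 9, 12, 18, 24, 36, 72
Repeated squaring mod 73: 43^1 = 43, 43^2 = 24, 43^4 = 65, 43^8 = 64, 43^16 = 8, 43^32 = 64, 43^64 = 8
Test divisors in increasing order:
  k=1: 43^1 = 43 mod 73
  k=2: 43^2 = 24 mod 73
  k=3: 43^3 = 24 * 43 = 10 mod 73
  k=4: 43^4 = 65 mod 73
  k=6: 43^6 = 65 * 24 = 27 mod 73
  k=8: 43^8 = 64 mod 73
  k=9: 43^9 = 64 * 43 = 51 mod 73
  k=12: 43^12 = 64 * 65 = 72 mod 73
  k=18: 43^18 = 8 * 24 = 46 mod 73
  k=24: 43^24 = 8 * 64 = 1 mod 73  <- first divisor giving 1
Order = 24

24


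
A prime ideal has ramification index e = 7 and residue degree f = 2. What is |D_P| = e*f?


|D_P| = e * f
= 7 * 2
= 14

14


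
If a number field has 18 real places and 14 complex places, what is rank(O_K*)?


By Dirichlet's unit theorem:
rank = r1 + r2 - 1
= 18 + 14 - 1
= 31

31


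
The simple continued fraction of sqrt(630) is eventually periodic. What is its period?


Run the CF algorithm for sqrt(630).
a_0 = floor(sqrt(630)) = 25; set m_0=0, q_0=1.
Recurrence: m' = q*a - m,  q' = (d - m'^2)/q,  a' = floor((a_0 + m')/q').
  step 1: m=25, q=5, a=10
  step 2: m=25, q=1, a=50
a_2 = 2*a_0 = 50, so the period closes here.
sqrt(630) = [25; 10, 50]
Period length = 2

2


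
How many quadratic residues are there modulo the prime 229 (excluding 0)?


For prime p, the number of non-zero quadratic residues is (p-1)/2.
= (229-1)/2
= 114

114


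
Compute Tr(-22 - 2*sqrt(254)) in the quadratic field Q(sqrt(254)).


Tr(a + b*sqrt(d)) = (a + b*sqrt(d)) + (a - b*sqrt(d)) = 2a
= 2 * (-22)
= -44

-44


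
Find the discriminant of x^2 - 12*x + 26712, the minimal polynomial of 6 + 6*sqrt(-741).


The element 6 + 6*sqrt(-741) has minimal polynomial:
x^2 - 12*x + 26712
Discriminant = (-12)^2 - 4*(26712)
= 144 - 106848
= -106704

-106704


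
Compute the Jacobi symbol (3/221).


Compute (3/221) via quadratic reciprocity:
  reciprocity: (3/221) -> +(221/3)
  reduce: (2/3)
  pull out 2: (2/3) = -1  (since 3 mod 8 = 3)
  (1/3) = 1
Product of signs = -1

-1


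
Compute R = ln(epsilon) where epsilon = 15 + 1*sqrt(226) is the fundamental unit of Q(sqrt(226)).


epsilon = 15 + 1*sqrt(226)
= 30.0333
R = ln(30.0333)
= 3.4023

3.4023


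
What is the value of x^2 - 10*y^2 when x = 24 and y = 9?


x^2 - d*y^2
= 24^2 - 10*9^2
= 576 - 810
= -234

-234


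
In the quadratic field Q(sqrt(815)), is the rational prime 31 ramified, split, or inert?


K = Q(sqrt(815)). Since d mod 4 = 3, disc(K) = 3260.
Check p | disc: 3260 mod 31 = 5.
p does not divide disc. Compute Legendre symbol (d/p):
9^((31-1)/2) mod 31 = 1
(d/p) = 1, so p splits: (p) = P*P' with e=1, f=1, g=2.
Therefore p is split.

split


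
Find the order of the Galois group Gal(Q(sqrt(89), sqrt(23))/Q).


The 2 square roots of distinct primes are multiplicatively independent over Q,
so [K:Q] = 2^2 and Gal(K/Q) is isomorphic to (Z/2Z)^2.
|Gal| = 2^2 = 4

4


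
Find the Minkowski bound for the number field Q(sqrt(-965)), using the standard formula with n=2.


d = -965, d mod 4 = 3, so disc(K) = 4d = -3860; |disc(K)| = 3860
Imaginary quadratic field, so n = 2, s = r2 = 1, r1 = 0
M = (n!/n^n) * (4/pi)^s * sqrt(|disc(K)|) = (2!/2^2) * (4/pi)^1 * sqrt(3860)
= 0.5 * 1.273240 * 62.128898
= 39.5525

39.5525


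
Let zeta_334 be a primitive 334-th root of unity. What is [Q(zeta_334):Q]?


The degree equals Euler's totient phi(334).
334 = 2 * 167
phi(334) = 166

166


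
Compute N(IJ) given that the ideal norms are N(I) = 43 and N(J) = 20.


N(IJ) = N(I) * N(J)
= 43 * 20
= 860

860


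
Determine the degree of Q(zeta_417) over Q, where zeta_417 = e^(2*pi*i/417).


The degree equals Euler's totient phi(417).
417 = 3 * 139
phi(417) = 276

276


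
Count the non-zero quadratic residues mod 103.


For prime p, the number of non-zero quadratic residues is (p-1)/2.
= (103-1)/2
= 51

51


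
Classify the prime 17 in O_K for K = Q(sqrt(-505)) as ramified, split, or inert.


K = Q(sqrt(-505)). Since d mod 4 = 3, disc(K) = -2020.
Check p | disc: -2020 mod 17 = 3.
p does not divide disc. Compute Legendre symbol (d/p):
5^((17-1)/2) mod 17 = -1
(d/p) = -1, so p is inert: (p) stays prime with e=1, f=2, g=1.
Therefore p is inert.

inert


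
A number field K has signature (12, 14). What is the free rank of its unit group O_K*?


By Dirichlet's unit theorem:
rank = r1 + r2 - 1
= 12 + 14 - 1
= 25

25


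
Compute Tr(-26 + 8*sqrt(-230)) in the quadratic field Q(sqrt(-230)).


Tr(a + b*sqrt(d)) = (a + b*sqrt(d)) + (a - b*sqrt(d)) = 2a
= 2 * (-26)
= -52

-52


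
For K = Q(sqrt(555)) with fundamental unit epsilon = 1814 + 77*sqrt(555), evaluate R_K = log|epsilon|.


epsilon = 1814 + 77*sqrt(555)
= 3627.9997
R = ln(3627.9997)
= 8.1964

8.1964


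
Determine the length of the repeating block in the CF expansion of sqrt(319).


Run the CF algorithm for sqrt(319).
a_0 = floor(sqrt(319)) = 17; set m_0=0, q_0=1.
Recurrence: m' = q*a - m,  q' = (d - m'^2)/q,  a' = floor((a_0 + m')/q').
  step 1: m=17, q=30, a=1
  step 2: m=13, q=5, a=6
  step 3: m=17, q=6, a=5
  step 4: m=13, q=25, a=1
  step 5: m=12, q=7, a=4
  step 6: m=16, q=9, a=3
  step 7: m=11, q=22, a=1
  step 8: m=11, q=9, a=3
  step 9: m=16, q=7, a=4
  step 10: m=12, q=25, a=1
  step 11: m=13, q=6, a=5
  step 12: m=17, q=5, a=6
  step 13: m=13, q=30, a=1
  step 14: m=17, q=1, a=34
a_14 = 2*a_0 = 34, so the period closes here.
sqrt(319) = [17; 1, 6, 5, 1, 4, 3, 1, 3, 4, 1, 5, 6, 1, 34]
Period length = 14

14


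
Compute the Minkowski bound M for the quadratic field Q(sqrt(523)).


d = 523, d mod 4 = 3, so disc(K) = 4d = 2092; |disc(K)| = 2092
Real quadratic field, so n = 2, s = r2 = 0, r1 = 2
M = (n!/n^n) * (4/pi)^s * sqrt(|disc(K)|) = (2!/2^2) * (4/pi)^0 * sqrt(2092)
= 0.5 * 1.000000 * 45.738387
= 22.8692

22.8692


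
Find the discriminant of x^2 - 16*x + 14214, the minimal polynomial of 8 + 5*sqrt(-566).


The element 8 + 5*sqrt(-566) has minimal polynomial:
x^2 - 16*x + 14214
Discriminant = (-16)^2 - 4*(14214)
= 256 - 56856
= -56600

-56600


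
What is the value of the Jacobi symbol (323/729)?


Compute (323/729) via quadratic reciprocity:
  reciprocity: (323/729) -> +(729/323)
  reduce: (83/323)
  reciprocity: (83/323) -> -(323/83)
  reduce: (74/83)
  pull out 2: (2/83) = -1  (since 83 mod 8 = 3)
  reciprocity: (37/83) -> +(83/37)
  reduce: (9/37)
  reciprocity: (9/37) -> +(37/9)
  reduce: (1/9)
  (1/9) = 1
Product of signs = 1

1


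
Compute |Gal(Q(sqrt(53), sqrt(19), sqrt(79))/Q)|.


The 3 square roots of distinct primes are multiplicatively independent over Q,
so [K:Q] = 2^3 and Gal(K/Q) is isomorphic to (Z/2Z)^3.
|Gal| = 2^3 = 8

8


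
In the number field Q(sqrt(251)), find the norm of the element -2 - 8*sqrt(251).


N(a + b*sqrt(d)) = a^2 - d*b^2
= (-2)^2 - (251)*(-8)^2
= 4 - 16064
= -16060

-16060


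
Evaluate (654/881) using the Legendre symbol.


p = 881 is prime, so compute (654/881) with the reciprocity algorithm (Jacobi-symbol steps: pull out 2s via (2/n), flip via reciprocity, reduce):
  pull out 2: (2/881) = +1  (since 881 mod 8 = 1)
  reciprocity: (327/881) -> +(881/327)
  reduce: (227/327)
  reciprocity: (227/327) -> -(327/227)
  reduce: (100/227)
  pull out 2: (2/227) = -1  (since 227 mod 8 = 3)
  pull out 2: (2/227) = -1  (since 227 mod 8 = 3)
  reciprocity: (25/227) -> +(227/25)
  reduce: (2/25)
  pull out 2: (2/25) = +1  (since 25 mod 8 = 1)
  (1/25) = 1
Product of signs = -1
(654/881) = -1

-1


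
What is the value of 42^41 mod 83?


p = 83 is prime and the exponent is (p-1)/2 = 41, so by Euler's criterion 42^41 = (42/83) = +1 or -1 mod 83.
Compute by square-and-multiply:
  41 = 32 + 8 + 1 (binary 101001)
  Repeated squaring mod 83: 42^1 = 42, 42^2 = 21, 42^4 = 26, 42^8 = 12, 42^16 = 61, 42^32 = 69
  42^41 = 42^32 * 42^8 * 42^1 = 69 * 12 * 42 mod 83
    69 * 12 = 828 = 81 mod 83
    81 * 42 = 3402 = 82 mod 83
  42^41 = 82 mod 83
Result 82 = p - 1 = -1 mod 83: 42 is a quadratic non-residue mod 83. As a residue in [0, p-1] the value is 82.
42^41 mod 83 = 82

82


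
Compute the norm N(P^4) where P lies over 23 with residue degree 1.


N(P^a) = p^(a*f)
= 23^(4*1)
= 23^4
= 279841

279841


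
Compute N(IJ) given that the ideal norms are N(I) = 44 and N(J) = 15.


N(IJ) = N(I) * N(J)
= 44 * 15
= 660

660


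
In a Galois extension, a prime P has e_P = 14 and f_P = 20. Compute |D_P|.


|D_P| = e * f
= 14 * 20
= 280

280


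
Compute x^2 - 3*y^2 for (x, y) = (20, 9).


x^2 - d*y^2
= 20^2 - 3*9^2
= 400 - 243
= 157

157


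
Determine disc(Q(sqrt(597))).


For K = Q(sqrt(d)) with d squarefree: disc(K) = d if d = 1 mod 4, and disc(K) = 4d if d = 2 or 3 mod 4.
Here d = 597, and d mod 4 = 1.
d = 1 mod 4 (O_K = Z[(1+sqrt(d))/2]), so disc(K) = d = 597

597


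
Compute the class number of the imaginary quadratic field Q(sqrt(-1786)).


K = Q(sqrt(-1786)). d mod 4 = 2, so D = disc(K) = 4d = -7144
h(K) equals the number of primitive reduced positive-definite forms (a, b, c) = a*x^2 + b*x*y + c*y^2 with b^2 - 4ac = D,
where reduced means |b| <= a <= c, with b >= 0 whenever |b| = a or a = c, and primitive means gcd(a, b, c) = 1.
Reduced forces 3a^2 <= |D| = 7144, so 1 <= a <= 48; b must have the parity of D, and c = (b^2 - D)/(4a) must be an integer >= a.
Enumerate a = 1..48, b in [-a, a]:
  a=1: (1, 0, 1786)  [1]
  a=2: (2, 0, 893)  [1]
  a=3..4: none
  a=5: (5, -4, 358), (5, 4, 358)  [2]
  a=6..9: none
  a=10: (10, -4, 179), (10, 4, 179)  [2]
  a=11..16: none
  a=17: (17, -8, 106), (17, 8, 106)  [2]
  a=18: none
  a=19: (19, 0, 94)  [1]
  a=20..22: none
  a=23: (23, -20, 82), (23, 20, 82)  [2]
  a=24: none
  a=25: (25, -16, 74), (25, 16, 74)  [2]
  a=26..33: none
  a=34: (34, -8, 53), (34, 8, 53)  [2]
  a=35..36: none
  a=37: (37, -16, 50), (37, 16, 50)  [2]
  a=38: (38, 0, 47)  [1]
  a=39..40: none
  a=41: (41, -20, 46), (41, 20, 46)  [2]
  a=42..48: none
Total reduced forms: 1 + 1 + 2 + 2 + 2 + 1 + 2 + 2 + 2 + 2 + 1 + 2 = 20
h = 20

20


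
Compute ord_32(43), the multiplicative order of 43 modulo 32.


We want ord_32(43), the smallest k >= 1 with 43^k = 1 mod 32.
n = 32 = 2^5, phi(32) = 16; the order divides phi(n).
Divisors of 16: 1, 2, 4, 8, 16
Repeated squaring mod 32: 43^1 = 11, 43^2 = 25, 43^4 = 17, 43^8 = 1, 43^16 = 1
Test divisors in increasing order:
  k=1: 43^1 = 11 mod 32
  k=2: 43^2 = 25 mod 32
  k=4: 43^4 = 17 mod 32
  k=8: 43^8 = 1 mod 32  <- first divisor giving 1
Order = 8

8


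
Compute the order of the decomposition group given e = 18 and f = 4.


|D_P| = e * f
= 18 * 4
= 72

72


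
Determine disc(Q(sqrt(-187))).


For K = Q(sqrt(d)) with d squarefree: disc(K) = d if d = 1 mod 4, and disc(K) = 4d if d = 2 or 3 mod 4.
Here d = -187, and d mod 4 = 1.
d = 1 mod 4 (O_K = Z[(1+sqrt(d))/2]), so disc(K) = d = -187

-187


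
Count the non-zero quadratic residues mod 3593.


For prime p, the number of non-zero quadratic residues is (p-1)/2.
= (3593-1)/2
= 1796

1796


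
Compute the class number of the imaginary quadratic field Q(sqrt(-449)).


K = Q(sqrt(-449)). d mod 4 = 3, so D = disc(K) = 4d = -1796
h(K) equals the number of primitive reduced positive-definite forms (a, b, c) = a*x^2 + b*x*y + c*y^2 with b^2 - 4ac = D,
where reduced means |b| <= a <= c, with b >= 0 whenever |b| = a or a = c, and primitive means gcd(a, b, c) = 1.
Reduced forces 3a^2 <= |D| = 1796, so 1 <= a <= 24; b must have the parity of D, and c = (b^2 - D)/(4a) must be an integer >= a.
Enumerate a = 1..24, b in [-a, a]:
  a=1: (1, 0, 449)  [1]
  a=2: (2, 2, 225)  [1]
  a=3: (3, -2, 150), (3, 2, 150)  [2]
  a=4: none
  a=5: (5, -2, 90), (5, 2, 90)  [2]
  a=6: (6, -2, 75), (6, 2, 75)  [2]
  a=7..8: none
  a=9: (9, -2, 50), (9, 2, 50)  [2]
  a=10: (10, -2, 45), (10, 2, 45)  [2]
  a=11..14: none
  a=15: (15, -8, 31), (15, -2, 30), (15, 2, 30), (15, 8, 31)  [4]
  a=16..17: none
  a=18: (18, -2, 25), (18, 2, 25)  [2]
  a=19: (19, -16, 27), (19, 16, 27)  [2]
  a=20..24: none
Total reduced forms: 1 + 1 + 2 + 2 + 2 + 2 + 2 + 4 + 2 + 2 = 20
h = 20

20


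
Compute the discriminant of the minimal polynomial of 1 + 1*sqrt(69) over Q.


The element 1 + 1*sqrt(69) has minimal polynomial:
x^2 - 2*x - 68
Discriminant = (-2)^2 - 4*(-68)
= 4 + 272
= 276

276


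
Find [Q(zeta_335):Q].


The degree equals Euler's totient phi(335).
335 = 5 * 67
phi(335) = 264

264


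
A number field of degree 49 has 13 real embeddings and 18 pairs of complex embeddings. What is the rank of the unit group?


By Dirichlet's unit theorem:
rank = r1 + r2 - 1
= 13 + 18 - 1
= 30

30


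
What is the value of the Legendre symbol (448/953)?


p = 953 is prime, so compute (448/953) with the reciprocity algorithm (Jacobi-symbol steps: pull out 2s via (2/n), flip via reciprocity, reduce):
  pull out 2: (2/953) = +1  (since 953 mod 8 = 1)
  pull out 2: (2/953) = +1  (since 953 mod 8 = 1)
  pull out 2: (2/953) = +1  (since 953 mod 8 = 1)
  pull out 2: (2/953) = +1  (since 953 mod 8 = 1)
  pull out 2: (2/953) = +1  (since 953 mod 8 = 1)
  pull out 2: (2/953) = +1  (since 953 mod 8 = 1)
  reciprocity: (7/953) -> +(953/7)
  reduce: (1/7)
  (1/7) = 1
Product of signs = 1
(448/953) = 1

1


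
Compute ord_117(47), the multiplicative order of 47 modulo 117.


We want ord_117(47), the smallest k >= 1 with 47^k = 1 mod 117.
n = 117 = 3^2 * 13, phi(117) = 72; the order divides phi(n).
Divisors of 72: 1, 2, 3, 4, 6, 8, 9, 12, 18, 24, 36, 72
Repeated squaring mod 117: 47^1 = 47, 47^2 = 103, 47^4 = 79, 47^8 = 40, 47^16 = 79, 47^32 = 40, 47^64 = 79
Test divisors in increasing order:
  k=1: 47^1 = 47 mod 117
  k=2: 47^2 = 103 mod 117
  k=3: 47^3 = 103 * 47 = 44 mod 117
  k=4: 47^4 = 79 mod 117
  k=6: 47^6 = 79 * 103 = 64 mod 117
  k=8: 47^8 = 40 mod 117
  k=9: 47^9 = 40 * 47 = 8 mod 117
  k=12: 47^12 = 40 * 79 = 1 mod 117  <- first divisor giving 1
Order = 12

12


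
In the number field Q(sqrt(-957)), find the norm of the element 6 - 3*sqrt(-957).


N(a + b*sqrt(d)) = a^2 - d*b^2
= (6)^2 - (-957)*(-3)^2
= 36 + 8613
= 8649

8649


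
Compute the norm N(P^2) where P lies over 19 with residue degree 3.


N(P^a) = p^(a*f)
= 19^(2*3)
= 19^6
= 47045881

47045881


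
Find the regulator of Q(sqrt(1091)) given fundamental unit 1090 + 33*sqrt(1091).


epsilon = 1090 + 33*sqrt(1091)
= 2179.9995
R = ln(2179.9995)
= 7.6871

7.6871


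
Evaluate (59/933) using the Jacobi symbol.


Compute (59/933) via quadratic reciprocity:
  reciprocity: (59/933) -> +(933/59)
  reduce: (48/59)
  pull out 2: (2/59) = -1  (since 59 mod 8 = 3)
  pull out 2: (2/59) = -1  (since 59 mod 8 = 3)
  pull out 2: (2/59) = -1  (since 59 mod 8 = 3)
  pull out 2: (2/59) = -1  (since 59 mod 8 = 3)
  reciprocity: (3/59) -> -(59/3)
  reduce: (2/3)
  pull out 2: (2/3) = -1  (since 3 mod 8 = 3)
  (1/3) = 1
Product of signs = 1

1


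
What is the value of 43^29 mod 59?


p = 59 is prime and the exponent is (p-1)/2 = 29, so by Euler's criterion 43^29 = (43/59) = +1 or -1 mod 59.
Compute by square-and-multiply:
  29 = 16 + 8 + 4 + 1 (binary 11101)
  Repeated squaring mod 59: 43^1 = 43, 43^2 = 20, 43^4 = 46, 43^8 = 51, 43^16 = 5
  43^29 = 43^16 * 43^8 * 43^4 * 43^1 = 5 * 51 * 46 * 43 mod 59
    5 * 51 = 255 = 19 mod 59
    19 * 46 = 874 = 48 mod 59
    48 * 43 = 2064 = 58 mod 59
  43^29 = 58 mod 59
Result 58 = p - 1 = -1 mod 59: 43 is a quadratic non-residue mod 59. As a residue in [0, p-1] the value is 58.
43^29 mod 59 = 58

58


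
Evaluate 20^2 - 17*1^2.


x^2 - d*y^2
= 20^2 - 17*1^2
= 400 - 17
= 383

383


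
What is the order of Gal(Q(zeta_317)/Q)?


|Gal(Q(zeta_317)/Q)| = phi(317)
= 316

316


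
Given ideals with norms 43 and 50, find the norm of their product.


N(IJ) = N(I) * N(J)
= 43 * 50
= 2150

2150


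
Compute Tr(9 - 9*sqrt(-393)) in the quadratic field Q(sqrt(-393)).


Tr(a + b*sqrt(d)) = (a + b*sqrt(d)) + (a - b*sqrt(d)) = 2a
= 2 * (9)
= 18

18


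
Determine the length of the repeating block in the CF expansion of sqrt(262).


Run the CF algorithm for sqrt(262).
a_0 = floor(sqrt(262)) = 16; set m_0=0, q_0=1.
Recurrence: m' = q*a - m,  q' = (d - m'^2)/q,  a' = floor((a_0 + m')/q').
  step 1: m=16, q=6, a=5
  step 2: m=14, q=11, a=2
  step 3: m=8, q=18, a=1
  step 4: m=10, q=9, a=2
  step 5: m=8, q=22, a=1
  step 6: m=14, q=3, a=10
  step 7: m=16, q=2, a=16
  step 8: m=16, q=3, a=10
  step 9: m=14, q=22, a=1
  step 10: m=8, q=9, a=2
  step 11: m=10, q=18, a=1
  step 12: m=8, q=11, a=2
  step 13: m=14, q=6, a=5
  step 14: m=16, q=1, a=32
a_14 = 2*a_0 = 32, so the period closes here.
sqrt(262) = [16; 5, 2, 1, 2, 1, 10, 16, 10, 1, 2, 1, 2, 5, 32]
Period length = 14

14


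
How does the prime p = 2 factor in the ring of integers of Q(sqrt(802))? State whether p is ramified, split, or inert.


K = Q(sqrt(802)). Since d mod 4 = 2, disc(K) = 3208.
Check p | disc: 3208 mod 2 = 0.
p divides disc, so p ramifies: (p) = P^2 with e=2, f=1, g=1.
Therefore p is ramified.

ramified


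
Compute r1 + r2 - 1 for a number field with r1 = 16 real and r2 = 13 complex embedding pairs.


By Dirichlet's unit theorem:
rank = r1 + r2 - 1
= 16 + 13 - 1
= 28

28


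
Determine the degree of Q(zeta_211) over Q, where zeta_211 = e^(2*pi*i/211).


The degree equals Euler's totient phi(211).
211 = 211
phi(211) = 210

210


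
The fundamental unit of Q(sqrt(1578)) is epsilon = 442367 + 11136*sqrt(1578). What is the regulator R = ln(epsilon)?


epsilon = 442367 + 11136*sqrt(1578)
= 884734.0000
R = ln(884734.0000)
= 13.6930

13.6930


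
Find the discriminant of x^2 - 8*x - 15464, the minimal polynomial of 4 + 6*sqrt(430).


The element 4 + 6*sqrt(430) has minimal polynomial:
x^2 - 8*x - 15464
Discriminant = (-8)^2 - 4*(-15464)
= 64 + 61856
= 61920

61920


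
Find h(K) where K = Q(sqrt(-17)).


K = Q(sqrt(-17)). d mod 4 = 3, so D = disc(K) = 4d = -68
h(K) equals the number of primitive reduced positive-definite forms (a, b, c) = a*x^2 + b*x*y + c*y^2 with b^2 - 4ac = D,
where reduced means |b| <= a <= c, with b >= 0 whenever |b| = a or a = c, and primitive means gcd(a, b, c) = 1.
Reduced forces 3a^2 <= |D| = 68, so 1 <= a <= 4; b must have the parity of D, and c = (b^2 - D)/(4a) must be an integer >= a.
Enumerate a = 1..4, b in [-a, a]:
  a=1: (1, 0, 17)  [1]
  a=2: (2, 2, 9)  [1]
  a=3: (3, -2, 6), (3, 2, 6)  [2]
  a=4: none
Total reduced forms: 1 + 1 + 2 = 4
h = 4

4


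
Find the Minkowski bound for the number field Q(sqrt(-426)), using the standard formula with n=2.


d = -426, d mod 4 = 2, so disc(K) = 4d = -1704; |disc(K)| = 1704
Imaginary quadratic field, so n = 2, s = r2 = 1, r1 = 0
M = (n!/n^n) * (4/pi)^s * sqrt(|disc(K)|) = (2!/2^2) * (4/pi)^1 * sqrt(1704)
= 0.5 * 1.273240 * 41.279535
= 26.2794

26.2794


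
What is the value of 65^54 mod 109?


p = 109 is prime and the exponent is (p-1)/2 = 54, so by Euler's criterion 65^54 = (65/109) = +1 or -1 mod 109.
Compute by square-and-multiply:
  54 = 32 + 16 + 4 + 2 (binary 110110)
  Repeated squaring mod 109: 65^1 = 65, 65^2 = 83, 65^4 = 22, 65^8 = 48, 65^16 = 15, 65^32 = 7
  65^54 = 65^32 * 65^16 * 65^4 * 65^2 = 7 * 15 * 22 * 83 mod 109
    7 * 15 = 105 = 105 mod 109
    105 * 22 = 2310 = 21 mod 109
    21 * 83 = 1743 = 108 mod 109
  65^54 = 108 mod 109
Result 108 = p - 1 = -1 mod 109: 65 is a quadratic non-residue mod 109. As a residue in [0, p-1] the value is 108.
65^54 mod 109 = 108

108


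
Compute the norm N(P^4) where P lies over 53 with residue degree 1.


N(P^a) = p^(a*f)
= 53^(4*1)
= 53^4
= 7890481

7890481


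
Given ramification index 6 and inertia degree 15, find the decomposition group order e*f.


|D_P| = e * f
= 6 * 15
= 90

90


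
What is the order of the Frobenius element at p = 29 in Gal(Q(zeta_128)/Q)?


The Frobenius at p in Gal(Q(zeta_n)/Q) = (Z/nZ)* is the class of p, so its order is ord_128(29), the smallest k >= 1 with 29^k = 1 mod 128.
n = 128 = 2^7, phi(128) = 64; the order divides phi(n).
Divisors of 64: 1, 2, 4, 8, 16, 32, 64
Repeated squaring mod 128: 29^1 = 29, 29^2 = 73, 29^4 = 81, 29^8 = 33, 29^16 = 65, 29^32 = 1, 29^64 = 1
Test divisors in increasing order:
  k=1: 29^1 = 29 mod 128
  k=2: 29^2 = 73 mod 128
  k=4: 29^4 = 81 mod 128
  k=8: 29^8 = 33 mod 128
  k=16: 29^16 = 65 mod 128
  k=32: 29^32 = 1 mod 128  <- first divisor giving 1
Order = 32

32


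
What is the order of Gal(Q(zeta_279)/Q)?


|Gal(Q(zeta_279)/Q)| = phi(279)
= 180

180


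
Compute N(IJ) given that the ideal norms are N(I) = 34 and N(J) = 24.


N(IJ) = N(I) * N(J)
= 34 * 24
= 816

816


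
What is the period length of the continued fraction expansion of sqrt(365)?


Run the CF algorithm for sqrt(365).
a_0 = floor(sqrt(365)) = 19; set m_0=0, q_0=1.
Recurrence: m' = q*a - m,  q' = (d - m'^2)/q,  a' = floor((a_0 + m')/q').
  step 1: m=19, q=4, a=9
  step 2: m=17, q=19, a=1
  step 3: m=2, q=19, a=1
  step 4: m=17, q=4, a=9
  step 5: m=19, q=1, a=38
a_5 = 2*a_0 = 38, so the period closes here.
sqrt(365) = [19; 9, 1, 1, 9, 38]
Period length = 5

5


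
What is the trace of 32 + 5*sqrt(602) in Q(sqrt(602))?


Tr(a + b*sqrt(d)) = (a + b*sqrt(d)) + (a - b*sqrt(d)) = 2a
= 2 * (32)
= 64

64


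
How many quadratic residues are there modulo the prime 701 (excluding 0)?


For prime p, the number of non-zero quadratic residues is (p-1)/2.
= (701-1)/2
= 350

350


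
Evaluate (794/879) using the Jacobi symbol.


Compute (794/879) via quadratic reciprocity:
  pull out 2: (2/879) = +1  (since 879 mod 8 = 7)
  reciprocity: (397/879) -> +(879/397)
  reduce: (85/397)
  reciprocity: (85/397) -> +(397/85)
  reduce: (57/85)
  reciprocity: (57/85) -> +(85/57)
  reduce: (28/57)
  pull out 2: (2/57) = +1  (since 57 mod 8 = 1)
  pull out 2: (2/57) = +1  (since 57 mod 8 = 1)
  reciprocity: (7/57) -> +(57/7)
  reduce: (1/7)
  (1/7) = 1
Product of signs = 1

1


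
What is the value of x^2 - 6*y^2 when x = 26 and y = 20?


x^2 - d*y^2
= 26^2 - 6*20^2
= 676 - 2400
= -1724

-1724


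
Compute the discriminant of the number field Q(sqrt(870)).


For K = Q(sqrt(d)) with d squarefree: disc(K) = d if d = 1 mod 4, and disc(K) = 4d if d = 2 or 3 mod 4.
Here d = 870, and d mod 4 = 2.
d = 2 mod 4, not 1 (O_K = Z[sqrt(d)]), so disc(K) = 4d = 4 * (870) = 3480

3480


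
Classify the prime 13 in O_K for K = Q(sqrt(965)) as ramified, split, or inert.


K = Q(sqrt(965)). Since d mod 4 = 1, disc(K) = 965.
Check p | disc: 965 mod 13 = 3.
p does not divide disc. Compute Legendre symbol (d/p):
3^((13-1)/2) mod 13 = 1
(d/p) = 1, so p splits: (p) = P*P' with e=1, f=1, g=2.
Therefore p is split.

split


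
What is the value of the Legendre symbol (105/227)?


p = 227 is prime, so compute (105/227) with the reciprocity algorithm (Jacobi-symbol steps: pull out 2s via (2/n), flip via reciprocity, reduce):
  reciprocity: (105/227) -> +(227/105)
  reduce: (17/105)
  reciprocity: (17/105) -> +(105/17)
  reduce: (3/17)
  reciprocity: (3/17) -> +(17/3)
  reduce: (2/3)
  pull out 2: (2/3) = -1  (since 3 mod 8 = 3)
  (1/3) = 1
Product of signs = -1
(105/227) = -1

-1


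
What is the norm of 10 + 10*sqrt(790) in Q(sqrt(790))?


N(a + b*sqrt(d)) = a^2 - d*b^2
= (10)^2 - (790)*(10)^2
= 100 - 79000
= -78900

-78900


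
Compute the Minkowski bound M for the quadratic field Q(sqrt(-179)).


d = -179, d mod 4 = 1, so disc(K) = d = -179; |disc(K)| = 179
Imaginary quadratic field, so n = 2, s = r2 = 1, r1 = 0
M = (n!/n^n) * (4/pi)^s * sqrt(|disc(K)|) = (2!/2^2) * (4/pi)^1 * sqrt(179)
= 0.5 * 1.273240 * 13.379088
= 8.5174

8.5174


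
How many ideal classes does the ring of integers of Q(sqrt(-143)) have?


K = Q(sqrt(-143)). d mod 4 = 1, so D = disc(K) = d = -143
h(K) equals the number of primitive reduced positive-definite forms (a, b, c) = a*x^2 + b*x*y + c*y^2 with b^2 - 4ac = D,
where reduced means |b| <= a <= c, with b >= 0 whenever |b| = a or a = c, and primitive means gcd(a, b, c) = 1.
Reduced forces 3a^2 <= |D| = 143, so 1 <= a <= 6; b must have the parity of D, and c = (b^2 - D)/(4a) must be an integer >= a.
Enumerate a = 1..6, b in [-a, a]:
  a=1: (1, 1, 36)  [1]
  a=2: (2, -1, 18), (2, 1, 18)  [2]
  a=3: (3, -1, 12), (3, 1, 12)  [2]
  a=4: (4, -1, 9), (4, 1, 9)  [2]
  a=5: none
  a=6: (6, -5, 7), (6, 1, 6), (6, 5, 7)  [3]
Total reduced forms: 1 + 2 + 2 + 2 + 3 = 10
h = 10

10


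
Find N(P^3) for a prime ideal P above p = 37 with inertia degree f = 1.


N(P^a) = p^(a*f)
= 37^(3*1)
= 37^3
= 50653

50653


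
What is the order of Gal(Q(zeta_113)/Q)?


|Gal(Q(zeta_113)/Q)| = phi(113)
= 112

112


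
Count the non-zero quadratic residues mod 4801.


For prime p, the number of non-zero quadratic residues is (p-1)/2.
= (4801-1)/2
= 2400

2400
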